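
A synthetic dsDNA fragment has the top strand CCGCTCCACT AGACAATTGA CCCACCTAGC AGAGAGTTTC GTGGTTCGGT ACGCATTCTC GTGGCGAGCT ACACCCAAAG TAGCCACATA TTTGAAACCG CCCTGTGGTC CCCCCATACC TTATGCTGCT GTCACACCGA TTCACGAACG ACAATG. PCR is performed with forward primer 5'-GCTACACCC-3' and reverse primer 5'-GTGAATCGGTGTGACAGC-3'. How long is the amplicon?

Scanning the template, GCTACACCC occurs at positions 68–76; this primer anneals to the bottom strand there with its 3' end pointing downstream.
The reverse primer's reverse complement is GCTGTCACACCGATTCAC, which matches the template at positions 128–145.
Product length = (reverse-primer end) − (forward-primer start) + 1 = 145 − 68 + 1 = 78 bp.

78 bp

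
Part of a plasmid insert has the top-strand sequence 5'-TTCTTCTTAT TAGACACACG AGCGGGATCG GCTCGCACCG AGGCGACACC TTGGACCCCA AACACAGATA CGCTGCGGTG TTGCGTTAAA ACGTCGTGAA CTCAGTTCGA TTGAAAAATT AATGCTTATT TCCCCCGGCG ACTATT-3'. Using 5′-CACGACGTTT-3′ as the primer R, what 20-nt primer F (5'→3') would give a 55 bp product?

5'-CGACACCTTGGACCCCAAAC-3'

The reverse primer's reverse complement AAACGTCGTG matches the template at positions 89–98, so the product ends at position 98.
A 55 bp product then starts at position 98 − 55 + 1 = 44.
The forward primer is identical to the top strand there: CGACACCTTGGACCCCAAAC.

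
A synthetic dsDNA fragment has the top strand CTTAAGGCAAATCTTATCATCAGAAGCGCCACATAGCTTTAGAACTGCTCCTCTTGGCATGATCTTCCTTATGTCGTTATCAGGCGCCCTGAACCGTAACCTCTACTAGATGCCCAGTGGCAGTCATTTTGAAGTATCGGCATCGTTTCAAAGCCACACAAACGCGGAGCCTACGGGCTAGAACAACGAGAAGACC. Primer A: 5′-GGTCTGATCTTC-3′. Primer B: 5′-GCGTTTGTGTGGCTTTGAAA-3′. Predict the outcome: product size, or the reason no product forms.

No product — primer A has no binding site in the template.

Primer A (GGTCTGATCTTC) does not match the top strand, and its reverse complement GAAGATCAGACC does not match either.
With no annealing site for primer A, no amplification occurs.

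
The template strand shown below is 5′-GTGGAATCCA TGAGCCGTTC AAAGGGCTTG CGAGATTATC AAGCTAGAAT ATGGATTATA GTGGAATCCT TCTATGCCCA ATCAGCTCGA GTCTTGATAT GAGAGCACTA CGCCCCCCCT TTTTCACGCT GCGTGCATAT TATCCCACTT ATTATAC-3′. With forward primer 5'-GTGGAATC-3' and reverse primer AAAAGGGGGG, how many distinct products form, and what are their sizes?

The forward primer GTGGAATC matches the top strand at positions 1–8, 61–68.
The reverse primer's reverse complement is CCCCCCTTTT, matching at positions 114–123.
Each forward site pairs with the reverse site to give a product ending at position 123: sizes 123, 63 bp.

Two products: 123 bp, 63 bp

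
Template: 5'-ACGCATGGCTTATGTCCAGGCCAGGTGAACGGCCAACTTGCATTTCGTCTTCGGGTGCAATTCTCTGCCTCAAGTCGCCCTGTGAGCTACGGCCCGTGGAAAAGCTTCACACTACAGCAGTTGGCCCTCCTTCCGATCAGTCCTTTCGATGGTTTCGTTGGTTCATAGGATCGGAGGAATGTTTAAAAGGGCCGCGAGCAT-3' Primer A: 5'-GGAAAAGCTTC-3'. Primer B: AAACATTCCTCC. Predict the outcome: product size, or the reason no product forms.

Yes — an 87 bp product.

Primer A (GGAAAAGCTTC) matches the top strand at positions 98–108; it acts as a forward primer.
Primer B's reverse complement is GGAGGAATGTTT, matching the top strand at positions 173–184; it acts as a reverse primer.
The 3' ends face each other across positions 98–184, giving an 87 bp product.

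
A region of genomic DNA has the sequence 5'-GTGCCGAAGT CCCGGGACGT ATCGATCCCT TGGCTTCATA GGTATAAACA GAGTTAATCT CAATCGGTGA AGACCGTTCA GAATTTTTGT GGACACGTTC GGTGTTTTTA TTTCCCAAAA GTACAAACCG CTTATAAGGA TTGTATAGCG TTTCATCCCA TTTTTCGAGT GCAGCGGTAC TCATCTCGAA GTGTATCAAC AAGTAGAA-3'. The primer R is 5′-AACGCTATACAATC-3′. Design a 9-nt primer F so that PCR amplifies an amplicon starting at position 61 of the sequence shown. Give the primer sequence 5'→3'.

5'-CAATCGGTG-3'

The reverse primer's reverse complement GATTGTATAGCGTT matches the template at positions 139–152; the product starts at position 61.
The forward primer is identical to the top strand over positions 61–69: CAATCGGTG.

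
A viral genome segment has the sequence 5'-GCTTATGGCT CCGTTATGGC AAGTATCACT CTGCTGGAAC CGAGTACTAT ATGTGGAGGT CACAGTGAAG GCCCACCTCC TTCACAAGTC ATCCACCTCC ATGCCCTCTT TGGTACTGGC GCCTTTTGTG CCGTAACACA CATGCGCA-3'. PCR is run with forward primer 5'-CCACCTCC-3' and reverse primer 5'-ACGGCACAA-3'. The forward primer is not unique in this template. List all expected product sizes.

62 bp, 42 bp

The forward primer CCACCTCC matches the top strand at positions 73–80, 93–100.
The reverse primer's reverse complement is TTGTGCCGT, matching at positions 126–134.
Each forward site pairs with the reverse site to give a product ending at position 134: sizes 62, 42 bp.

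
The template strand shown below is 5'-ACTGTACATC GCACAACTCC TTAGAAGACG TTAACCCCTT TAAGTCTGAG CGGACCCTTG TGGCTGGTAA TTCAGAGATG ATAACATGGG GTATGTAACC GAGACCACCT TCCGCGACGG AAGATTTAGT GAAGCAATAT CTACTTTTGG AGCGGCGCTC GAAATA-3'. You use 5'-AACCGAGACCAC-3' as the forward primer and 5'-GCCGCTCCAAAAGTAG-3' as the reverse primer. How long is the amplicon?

Scanning the template, AACCGAGACCAC occurs at positions 97–108; this primer anneals to the bottom strand there with its 3' end pointing downstream.
Taking the reverse complement of GCCGCTCCAAAAGTAG gives CTACTTTTGGAGCGGC, found at positions 141–156 on the template; the primer anneals here to the top strand with its 3' end pointing upstream.
Amplicon spans positions 97–156: 60 bp.

60 bp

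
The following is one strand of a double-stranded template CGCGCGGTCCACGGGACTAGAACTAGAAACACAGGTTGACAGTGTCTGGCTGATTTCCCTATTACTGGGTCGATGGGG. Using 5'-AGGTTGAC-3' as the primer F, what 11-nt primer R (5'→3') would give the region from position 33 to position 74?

5'-ATCGACCCAGT-3'

The product's 3' end on the top strand is position 74.
The reverse primer anneals to the top strand over positions 64–74, i.e. to ACTGGGTCGAT.
Its sequence written 5'→3' is the reverse complement: ATCGACCCAGT.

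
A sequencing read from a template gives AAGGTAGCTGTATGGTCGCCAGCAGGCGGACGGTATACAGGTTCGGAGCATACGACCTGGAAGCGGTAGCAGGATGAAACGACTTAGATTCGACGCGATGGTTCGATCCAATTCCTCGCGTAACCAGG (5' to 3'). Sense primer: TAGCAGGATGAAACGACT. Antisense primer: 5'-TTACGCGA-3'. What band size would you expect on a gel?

The forward primer matches the template at positions 67–84.
Taking the reverse complement of TTACGCGA gives TCGCGTAA, found at positions 116–123 on the template; the primer anneals here to the top strand with its 3' end pointing upstream.
The product runs from position 67 to position 123, so its length is 123 − 67 + 1 = 57 bp.

57 bp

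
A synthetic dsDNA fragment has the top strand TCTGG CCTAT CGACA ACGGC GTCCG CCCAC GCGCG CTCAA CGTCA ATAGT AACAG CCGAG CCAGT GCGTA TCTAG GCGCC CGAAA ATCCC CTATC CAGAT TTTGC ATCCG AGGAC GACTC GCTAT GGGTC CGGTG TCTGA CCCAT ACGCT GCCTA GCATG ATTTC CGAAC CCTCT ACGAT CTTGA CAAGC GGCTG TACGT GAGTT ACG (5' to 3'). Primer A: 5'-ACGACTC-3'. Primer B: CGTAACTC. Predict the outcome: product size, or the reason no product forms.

Yes — a 95 bp product.

Primer A (ACGACTC) matches the top strand at positions 114–120; it acts as a forward primer.
Primer B's reverse complement is GAGTTACG, matching the top strand at positions 201–208; it acts as a reverse primer.
The 3' ends face each other across positions 114–208, giving a 95 bp product.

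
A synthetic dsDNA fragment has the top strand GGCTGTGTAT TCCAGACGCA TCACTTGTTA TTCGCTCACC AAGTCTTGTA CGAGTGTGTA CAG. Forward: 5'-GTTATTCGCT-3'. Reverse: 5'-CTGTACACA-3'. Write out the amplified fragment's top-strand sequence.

5'-GTTATTCGCTCACCAAGTCTTGTACGAGTGTGTACAG-3'

Forward primer GTTATTCGCT is found on the top strand at positions 27–36.
Reverse complement of the reverse primer: TGTGTACAG. This occurs on the top strand at positions 55–63.
The product is the template from position 27 through 63 (37 bp).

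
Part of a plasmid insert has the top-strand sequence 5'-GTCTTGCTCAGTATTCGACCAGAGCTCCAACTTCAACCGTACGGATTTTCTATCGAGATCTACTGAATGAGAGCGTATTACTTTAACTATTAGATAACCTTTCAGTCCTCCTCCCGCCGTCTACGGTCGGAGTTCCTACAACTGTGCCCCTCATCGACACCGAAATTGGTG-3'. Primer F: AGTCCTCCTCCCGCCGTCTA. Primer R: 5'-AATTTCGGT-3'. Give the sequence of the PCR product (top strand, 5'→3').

Forward primer AGTCCTCCTCCCGCCGTCTA is found on the top strand at positions 104–123.
Reverse complement of the reverse primer: ACCGAAATT. This occurs on the top strand at positions 159–167.
The product is the template from position 104 through 167 (64 bp).

5'-AGTCCTCCTCCCGCCGTCTACGGTCGGAGTTCCTACAACTGTGCCCCTCATCGACACCGAAATT-3'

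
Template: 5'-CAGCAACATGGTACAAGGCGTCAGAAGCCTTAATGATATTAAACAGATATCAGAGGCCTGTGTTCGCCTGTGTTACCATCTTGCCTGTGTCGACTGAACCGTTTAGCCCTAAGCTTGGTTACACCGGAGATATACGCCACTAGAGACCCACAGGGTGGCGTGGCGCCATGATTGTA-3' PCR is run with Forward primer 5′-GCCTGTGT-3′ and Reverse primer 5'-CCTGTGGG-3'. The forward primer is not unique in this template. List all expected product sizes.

The forward primer GCCTGTGT matches the top strand at positions 56–63, 66–73, 83–90.
The reverse primer's reverse complement is CCCACAGG, matching at positions 147–154.
Each forward site pairs with the reverse site to give a product ending at position 154: sizes 99, 89, 72 bp.

99 bp, 89 bp, 72 bp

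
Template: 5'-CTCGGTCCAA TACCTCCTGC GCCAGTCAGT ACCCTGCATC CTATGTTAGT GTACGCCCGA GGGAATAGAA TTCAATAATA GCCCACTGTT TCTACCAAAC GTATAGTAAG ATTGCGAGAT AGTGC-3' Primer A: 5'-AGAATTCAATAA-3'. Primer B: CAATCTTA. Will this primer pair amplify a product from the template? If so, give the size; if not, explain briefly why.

Yes — a 48 bp product.

Primer A (AGAATTCAATAA) matches the top strand at positions 67–78; it acts as a forward primer.
Primer B's reverse complement is TAAGATTG, matching the top strand at positions 107–114; it acts as a reverse primer.
The 3' ends face each other across positions 67–114, giving a 48 bp product.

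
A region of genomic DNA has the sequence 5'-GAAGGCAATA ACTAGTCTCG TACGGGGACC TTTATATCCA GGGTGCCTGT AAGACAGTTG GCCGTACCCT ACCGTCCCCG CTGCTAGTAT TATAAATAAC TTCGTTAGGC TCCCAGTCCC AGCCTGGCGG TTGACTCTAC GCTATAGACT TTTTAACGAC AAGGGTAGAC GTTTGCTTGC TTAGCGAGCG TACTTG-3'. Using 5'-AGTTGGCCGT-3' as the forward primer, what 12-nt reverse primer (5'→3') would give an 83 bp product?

5'-AGAGTCAACCGC-3'

The forward primer binds at positions 56–65, so an 83 bp product ends at position 56 + 83 − 1 = 138.
The reverse primer anneals to the top strand over positions 127–138, i.e. to GCGGTTGACTCT.
Its sequence written 5'→3' is the reverse complement: AGAGTCAACCGC.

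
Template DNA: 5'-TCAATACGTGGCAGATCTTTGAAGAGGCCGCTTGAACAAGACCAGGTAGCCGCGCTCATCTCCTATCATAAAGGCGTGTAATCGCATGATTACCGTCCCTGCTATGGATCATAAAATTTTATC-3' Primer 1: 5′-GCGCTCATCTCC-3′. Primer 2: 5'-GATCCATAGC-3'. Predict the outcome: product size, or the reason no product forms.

Yes — a 59 bp product.

Primer 1 (GCGCTCATCTCC) matches the top strand at positions 52–63; it acts as a forward primer.
Primer 2's reverse complement is GCTATGGATC, matching the top strand at positions 101–110; it acts as a reverse primer.
The 3' ends face each other across positions 52–110, giving a 59 bp product.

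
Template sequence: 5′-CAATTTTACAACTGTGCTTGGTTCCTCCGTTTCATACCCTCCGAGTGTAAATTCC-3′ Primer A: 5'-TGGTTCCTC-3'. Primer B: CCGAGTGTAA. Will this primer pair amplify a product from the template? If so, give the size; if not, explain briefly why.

Primer A (TGGTTCCTC) matches the top strand at positions 19–27 (3' end points downstream).
Primer B (CCGAGTGTAA) also matches the top strand directly, at positions 41–50 — its reverse complement TTACACTCGG is not present.
Both primers anneal to the bottom strand with 3' ends pointing the same way, so neither can prime synthesis back toward the other.

No product — both primers anneal to the same strand and extend in the same direction.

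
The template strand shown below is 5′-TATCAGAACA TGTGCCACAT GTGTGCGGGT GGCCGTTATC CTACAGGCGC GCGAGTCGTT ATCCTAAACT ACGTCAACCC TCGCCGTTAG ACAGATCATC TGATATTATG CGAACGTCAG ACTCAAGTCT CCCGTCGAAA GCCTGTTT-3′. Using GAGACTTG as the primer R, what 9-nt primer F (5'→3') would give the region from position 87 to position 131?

5'-TTAGACAGA-3'

The reverse primer's reverse complement CAAGTCTC matches the template at positions 124–131; the product starts at position 87.
The forward primer is identical to the top strand over positions 87–95: TTAGACAGA.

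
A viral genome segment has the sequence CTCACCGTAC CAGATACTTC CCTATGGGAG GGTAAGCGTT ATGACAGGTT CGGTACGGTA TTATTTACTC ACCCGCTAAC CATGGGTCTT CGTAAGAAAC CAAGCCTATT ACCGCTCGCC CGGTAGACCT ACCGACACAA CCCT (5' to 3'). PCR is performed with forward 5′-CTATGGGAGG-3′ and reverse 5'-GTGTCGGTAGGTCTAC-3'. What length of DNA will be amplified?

The forward primer matches the template at positions 22–31.
The reverse primer's reverse complement is GTAGACCTACCGACAC, which matches the template at positions 123–138.
The product runs from position 22 to position 138, so its length is 138 − 22 + 1 = 117 bp.

117 bp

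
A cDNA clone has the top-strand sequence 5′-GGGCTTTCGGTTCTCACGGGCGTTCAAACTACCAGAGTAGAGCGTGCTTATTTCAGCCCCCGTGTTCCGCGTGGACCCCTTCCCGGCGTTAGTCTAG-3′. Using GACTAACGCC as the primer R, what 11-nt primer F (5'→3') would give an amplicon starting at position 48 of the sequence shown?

5'-TTATTTCAGCC-3'

The reverse primer's reverse complement GGCGTTAGTC matches the template at positions 85–94; the product starts at position 48.
The forward primer is identical to the top strand over positions 48–58: TTATTTCAGCC.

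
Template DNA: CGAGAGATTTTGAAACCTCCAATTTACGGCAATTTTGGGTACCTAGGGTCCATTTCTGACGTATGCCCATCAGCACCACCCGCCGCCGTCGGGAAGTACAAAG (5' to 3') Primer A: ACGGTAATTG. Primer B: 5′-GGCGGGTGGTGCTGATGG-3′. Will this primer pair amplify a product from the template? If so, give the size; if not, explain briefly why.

No product — primer A has no binding site in the template.

Primer A (ACGGTAATTG) does not match the top strand, and its reverse complement CAATTACCGT does not match either.
With no annealing site for primer A, no amplification occurs.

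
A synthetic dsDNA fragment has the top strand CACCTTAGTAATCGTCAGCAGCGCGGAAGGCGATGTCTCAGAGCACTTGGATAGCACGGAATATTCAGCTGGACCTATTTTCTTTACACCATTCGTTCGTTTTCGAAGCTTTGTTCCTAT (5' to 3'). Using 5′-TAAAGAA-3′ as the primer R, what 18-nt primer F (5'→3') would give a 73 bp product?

5'-GTCAGCAGCGCGGAAGGC-3'

The reverse primer's reverse complement TTCTTTA matches the template at positions 80–86, so the product ends at position 86.
A 73 bp product then starts at position 86 − 73 + 1 = 14.
The forward primer is identical to the top strand there: GTCAGCAGCGCGGAAGGC.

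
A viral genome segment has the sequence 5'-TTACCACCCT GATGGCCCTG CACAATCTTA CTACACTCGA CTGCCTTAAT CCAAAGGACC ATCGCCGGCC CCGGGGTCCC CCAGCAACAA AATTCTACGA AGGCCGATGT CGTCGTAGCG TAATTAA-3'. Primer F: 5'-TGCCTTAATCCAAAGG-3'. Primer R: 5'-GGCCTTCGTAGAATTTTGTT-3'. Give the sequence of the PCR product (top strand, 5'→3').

Scanning the template, TGCCTTAATCCAAAGG occurs at positions 42–57; this primer anneals to the bottom strand there with its 3' end pointing downstream.
Taking the reverse complement of GGCCTTCGTAGAATTTTGTT gives AACAAAATTCTACGAAGGCC, found at positions 86–105 on the template; the primer anneals here to the top strand with its 3' end pointing upstream.
The product is the template from position 42 through 105 (64 bp).

5'-TGCCTTAATCCAAAGGACCATCGCCGGCCCCGGGGTCCCCCAGCAACAAAATTCTACGAAGGCC-3'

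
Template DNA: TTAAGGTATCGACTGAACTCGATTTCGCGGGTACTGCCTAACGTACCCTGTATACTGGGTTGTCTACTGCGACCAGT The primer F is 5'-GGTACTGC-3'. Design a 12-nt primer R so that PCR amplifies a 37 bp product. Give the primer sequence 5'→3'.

5'-TAGACAACCCAG-3'

The forward primer binds at positions 30–37, so a 37 bp product ends at position 30 + 37 − 1 = 66.
The reverse primer anneals to the top strand over positions 55–66, i.e. to CTGGGTTGTCTA.
Its sequence written 5'→3' is the reverse complement: TAGACAACCCAG.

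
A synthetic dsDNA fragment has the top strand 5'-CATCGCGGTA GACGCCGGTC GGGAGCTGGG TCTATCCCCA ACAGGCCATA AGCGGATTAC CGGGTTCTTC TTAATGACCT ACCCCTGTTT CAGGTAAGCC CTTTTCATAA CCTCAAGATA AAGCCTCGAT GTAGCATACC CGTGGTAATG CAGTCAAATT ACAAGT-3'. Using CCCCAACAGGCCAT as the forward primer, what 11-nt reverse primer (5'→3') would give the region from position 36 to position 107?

The product's 3' end on the top strand is position 107.
The reverse primer anneals to the top strand over positions 97–107, i.e. to AGCCCTTTTCA.
Its sequence written 5'→3' is the reverse complement: TGAAAAGGGCT.

5'-TGAAAAGGGCT-3'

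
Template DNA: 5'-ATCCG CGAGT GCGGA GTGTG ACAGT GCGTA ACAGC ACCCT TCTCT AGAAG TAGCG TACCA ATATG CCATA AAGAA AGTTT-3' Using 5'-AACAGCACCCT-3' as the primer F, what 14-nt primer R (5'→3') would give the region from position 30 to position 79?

The product's 3' end on the top strand is position 79.
The reverse primer anneals to the top strand over positions 66–79, i.e. to CCATAAAGAAAGTT.
Its sequence written 5'→3' is the reverse complement: AACTTTCTTTATGG.

5'-AACTTTCTTTATGG-3'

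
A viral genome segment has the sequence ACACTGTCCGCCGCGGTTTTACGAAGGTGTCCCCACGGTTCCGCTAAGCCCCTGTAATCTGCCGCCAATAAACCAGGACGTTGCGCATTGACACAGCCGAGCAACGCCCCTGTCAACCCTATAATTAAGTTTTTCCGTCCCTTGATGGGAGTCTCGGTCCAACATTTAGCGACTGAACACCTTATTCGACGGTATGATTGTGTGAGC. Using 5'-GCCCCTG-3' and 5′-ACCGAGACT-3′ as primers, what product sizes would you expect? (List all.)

111 bp, 53 bp

The forward primer GCCCCTG matches the top strand at positions 48–54, 106–112.
The reverse primer's reverse complement is AGTCTCGGT, matching at positions 150–158.
Each forward site pairs with the reverse site to give a product ending at position 158: sizes 111, 53 bp.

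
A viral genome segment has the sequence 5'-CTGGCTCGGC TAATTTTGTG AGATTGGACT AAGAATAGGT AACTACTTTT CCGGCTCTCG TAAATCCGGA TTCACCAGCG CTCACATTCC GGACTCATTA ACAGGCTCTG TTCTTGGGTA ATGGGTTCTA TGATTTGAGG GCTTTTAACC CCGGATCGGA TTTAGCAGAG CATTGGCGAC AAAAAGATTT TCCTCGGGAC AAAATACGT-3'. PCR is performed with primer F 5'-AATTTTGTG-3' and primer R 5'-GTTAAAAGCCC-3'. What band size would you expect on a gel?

The forward primer matches the template at positions 12–20.
Taking the reverse complement of GTTAAAAGCCC gives GGGCTTTTAAC, found at positions 139–149 on the template; the primer anneals here to the top strand with its 3' end pointing upstream.
Amplicon spans positions 12–149: 138 bp.

138 bp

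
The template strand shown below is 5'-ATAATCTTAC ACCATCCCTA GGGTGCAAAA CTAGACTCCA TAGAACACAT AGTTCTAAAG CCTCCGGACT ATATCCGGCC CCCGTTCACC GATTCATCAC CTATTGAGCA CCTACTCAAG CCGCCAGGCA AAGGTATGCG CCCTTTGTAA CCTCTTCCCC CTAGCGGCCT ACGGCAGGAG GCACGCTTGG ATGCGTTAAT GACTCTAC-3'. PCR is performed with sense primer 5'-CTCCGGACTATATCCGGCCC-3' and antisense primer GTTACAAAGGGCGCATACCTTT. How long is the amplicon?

Scanning the template, CTCCGGACTATATCCGGCCC occurs at positions 62–81; this primer anneals to the bottom strand there with its 3' end pointing downstream.
Taking the reverse complement of GTTACAAAGGGCGCATACCTTT gives AAAGGTATGCGCCCTTTGTAAC, found at positions 130–151 on the template; the primer anneals here to the top strand with its 3' end pointing upstream.
The product runs from position 62 to position 151, so its length is 151 − 62 + 1 = 90 bp.

90 bp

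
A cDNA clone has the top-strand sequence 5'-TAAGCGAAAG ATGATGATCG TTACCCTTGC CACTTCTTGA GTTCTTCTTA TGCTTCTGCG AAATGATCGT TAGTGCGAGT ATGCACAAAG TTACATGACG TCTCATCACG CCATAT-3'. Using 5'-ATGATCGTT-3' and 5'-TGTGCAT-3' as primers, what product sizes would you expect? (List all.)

The forward primer ATGATCGTT matches the top strand at positions 14–22, 63–71.
The reverse primer's reverse complement is ATGCACA, matching at positions 81–87.
Each forward site pairs with the reverse site to give a product ending at position 87: sizes 74, 25 bp.

74 bp, 25 bp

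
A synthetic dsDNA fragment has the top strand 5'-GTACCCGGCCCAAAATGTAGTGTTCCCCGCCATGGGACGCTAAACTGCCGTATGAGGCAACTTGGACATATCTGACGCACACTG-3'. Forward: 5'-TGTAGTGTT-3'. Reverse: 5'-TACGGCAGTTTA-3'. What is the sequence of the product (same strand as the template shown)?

Forward primer TGTAGTGTT is found on the top strand at positions 16–24.
Taking the reverse complement of TACGGCAGTTTA gives TAAACTGCCGTA, found at positions 41–52 on the template; the primer anneals here to the top strand with its 3' end pointing upstream.
The product is the template from position 16 through 52 (37 bp).

5'-TGTAGTGTTCCCCGCCATGGGACGCTAAACTGCCGTA-3'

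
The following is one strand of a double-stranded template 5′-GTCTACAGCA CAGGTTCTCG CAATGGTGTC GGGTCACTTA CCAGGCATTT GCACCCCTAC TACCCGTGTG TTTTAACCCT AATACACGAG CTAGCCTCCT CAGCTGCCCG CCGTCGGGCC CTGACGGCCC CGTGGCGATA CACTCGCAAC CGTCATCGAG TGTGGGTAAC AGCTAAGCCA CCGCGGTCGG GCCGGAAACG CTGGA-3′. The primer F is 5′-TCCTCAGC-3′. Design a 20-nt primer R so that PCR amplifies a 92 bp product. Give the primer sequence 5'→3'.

The forward primer binds at positions 97–104, so a 92 bp product ends at position 97 + 92 − 1 = 188.
The reverse primer anneals to the top strand over positions 169–188, i.e. to ACAGCTAAGCCACCGCGGTC.
Its sequence written 5'→3' is the reverse complement: GACCGCGGTGGCTTAGCTGT.

5'-GACCGCGGTGGCTTAGCTGT-3'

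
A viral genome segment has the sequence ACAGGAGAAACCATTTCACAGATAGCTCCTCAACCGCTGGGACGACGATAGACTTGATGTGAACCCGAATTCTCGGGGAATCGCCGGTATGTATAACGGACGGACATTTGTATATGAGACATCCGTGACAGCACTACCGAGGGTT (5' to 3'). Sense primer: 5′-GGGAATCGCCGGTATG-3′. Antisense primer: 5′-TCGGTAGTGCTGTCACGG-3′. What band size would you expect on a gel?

65 bp

The forward primer matches the template at positions 76–91.
Taking the reverse complement of TCGGTAGTGCTGTCACGG gives CCGTGACAGCACTACCGA, found at positions 123–140 on the template; the primer anneals here to the top strand with its 3' end pointing upstream.
The product runs from position 76 to position 140, so its length is 140 − 76 + 1 = 65 bp.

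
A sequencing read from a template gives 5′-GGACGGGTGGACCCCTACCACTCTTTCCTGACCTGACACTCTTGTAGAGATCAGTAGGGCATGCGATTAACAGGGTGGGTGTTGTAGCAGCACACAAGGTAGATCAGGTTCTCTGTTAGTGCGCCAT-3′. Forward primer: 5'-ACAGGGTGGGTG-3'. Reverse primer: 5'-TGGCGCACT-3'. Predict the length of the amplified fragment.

57 bp

Scanning the template, ACAGGGTGGGTG occurs at positions 70–81; this primer anneals to the bottom strand there with its 3' end pointing downstream.
Reverse complement of the reverse primer: AGTGCGCCA. This occurs on the top strand at positions 118–126.
Product length = (reverse-primer end) − (forward-primer start) + 1 = 126 − 70 + 1 = 57 bp.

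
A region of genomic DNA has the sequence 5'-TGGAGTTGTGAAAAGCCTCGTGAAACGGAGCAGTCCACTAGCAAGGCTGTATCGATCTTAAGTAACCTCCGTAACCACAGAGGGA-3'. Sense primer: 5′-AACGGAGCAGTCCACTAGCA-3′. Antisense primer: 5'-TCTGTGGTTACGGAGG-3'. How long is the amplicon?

58 bp

Forward primer AACGGAGCAGTCCACTAGCA is found on the top strand at positions 24–43.
Taking the reverse complement of TCTGTGGTTACGGAGG gives CCTCCGTAACCACAGA, found at positions 66–81 on the template; the primer anneals here to the top strand with its 3' end pointing upstream.
Product length = (reverse-primer end) − (forward-primer start) + 1 = 81 − 24 + 1 = 58 bp.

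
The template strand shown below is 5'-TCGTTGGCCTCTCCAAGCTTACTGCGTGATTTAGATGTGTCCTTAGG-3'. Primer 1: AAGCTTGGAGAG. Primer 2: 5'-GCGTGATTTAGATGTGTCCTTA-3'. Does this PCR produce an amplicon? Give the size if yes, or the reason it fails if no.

No product — the primers' 3' ends point away from each other.

Primer 1 (AAGCTTGGAGAG) has reverse complement CTCTCCAAGCTT, which matches the top strand at positions 9–20; primer 1 anneals to the top strand there with its 3' end pointing upstream toward position 9.
Primer 2 (GCGTGATTTAGATGTGTCCTTA) matches the top strand directly at positions 24–45; it anneals to the bottom strand with its 3' end pointing downstream toward position 45.
The 3' ends diverge (primer 1 extends toward position 1, primer 2 toward position 47), so the primers never converge on a shared product.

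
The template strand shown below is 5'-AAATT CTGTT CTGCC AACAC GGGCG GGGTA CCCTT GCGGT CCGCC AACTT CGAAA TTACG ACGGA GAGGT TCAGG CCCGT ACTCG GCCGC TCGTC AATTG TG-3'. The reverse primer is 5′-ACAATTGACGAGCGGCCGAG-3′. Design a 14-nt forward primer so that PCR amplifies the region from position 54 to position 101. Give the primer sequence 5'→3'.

5'-AATTACGACGGAGA-3'

The reverse primer's reverse complement CTCGGCCGCTCGTCAATTGT matches the template at positions 82–101; the product starts at position 54.
The forward primer is identical to the top strand over positions 54–67: AATTACGACGGAGA.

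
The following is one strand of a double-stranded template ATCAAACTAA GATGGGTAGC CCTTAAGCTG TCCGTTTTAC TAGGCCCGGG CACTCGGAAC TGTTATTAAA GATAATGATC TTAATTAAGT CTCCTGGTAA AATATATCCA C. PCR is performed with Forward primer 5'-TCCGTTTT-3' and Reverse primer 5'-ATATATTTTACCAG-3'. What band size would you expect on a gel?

77 bp

Forward primer TCCGTTTT is found on the top strand at positions 31–38.
Taking the reverse complement of ATATATTTTACCAG gives CTGGTAAAATATAT, found at positions 94–107 on the template; the primer anneals here to the top strand with its 3' end pointing upstream.
Amplicon spans positions 31–107: 77 bp.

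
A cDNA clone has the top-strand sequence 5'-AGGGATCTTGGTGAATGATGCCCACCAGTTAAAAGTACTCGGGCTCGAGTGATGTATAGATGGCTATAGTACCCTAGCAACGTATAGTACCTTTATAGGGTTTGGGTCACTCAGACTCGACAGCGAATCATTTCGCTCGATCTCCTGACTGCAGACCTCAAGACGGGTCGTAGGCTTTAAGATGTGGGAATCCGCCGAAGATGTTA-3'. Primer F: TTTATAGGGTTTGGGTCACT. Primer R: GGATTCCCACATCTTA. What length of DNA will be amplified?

The forward primer matches the template at positions 92–111.
The reverse primer's reverse complement is TAAGATGTGGGAATCC, which matches the template at positions 178–193.
The product runs from position 92 to position 193, so its length is 193 − 92 + 1 = 102 bp.

102 bp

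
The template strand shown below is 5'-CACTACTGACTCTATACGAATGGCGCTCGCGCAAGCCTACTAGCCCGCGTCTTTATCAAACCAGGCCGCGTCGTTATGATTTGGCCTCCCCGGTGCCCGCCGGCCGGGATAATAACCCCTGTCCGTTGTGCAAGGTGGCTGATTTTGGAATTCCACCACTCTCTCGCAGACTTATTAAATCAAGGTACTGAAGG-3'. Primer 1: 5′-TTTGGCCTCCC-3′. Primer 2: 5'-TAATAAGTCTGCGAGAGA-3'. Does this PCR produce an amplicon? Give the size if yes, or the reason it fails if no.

Yes — a 98 bp product.

Primer 1 (TTTGGCCTCCC) matches the top strand at positions 80–90; it acts as a forward primer.
Primer 2's reverse complement is TCTCTCGCAGACTTATTA, matching the top strand at positions 160–177; it acts as a reverse primer.
The 3' ends face each other across positions 80–177, giving a 98 bp product.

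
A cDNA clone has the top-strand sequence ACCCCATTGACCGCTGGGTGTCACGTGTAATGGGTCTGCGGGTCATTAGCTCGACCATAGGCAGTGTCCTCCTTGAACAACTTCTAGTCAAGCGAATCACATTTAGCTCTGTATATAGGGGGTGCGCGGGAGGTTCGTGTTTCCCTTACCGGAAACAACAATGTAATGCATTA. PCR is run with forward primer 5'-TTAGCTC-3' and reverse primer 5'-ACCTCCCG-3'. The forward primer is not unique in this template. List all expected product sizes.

The forward primer TTAGCTC matches the top strand at positions 46–52, 103–109.
The reverse primer's reverse complement is CGGGAGGT, matching at positions 127–134.
Each forward site pairs with the reverse site to give a product ending at position 134: sizes 89, 32 bp.

89 bp, 32 bp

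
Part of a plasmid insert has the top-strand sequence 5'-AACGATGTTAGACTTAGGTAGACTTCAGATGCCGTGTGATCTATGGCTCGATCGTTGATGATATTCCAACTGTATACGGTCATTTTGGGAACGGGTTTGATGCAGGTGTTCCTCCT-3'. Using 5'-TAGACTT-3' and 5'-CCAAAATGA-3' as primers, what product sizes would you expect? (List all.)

80 bp, 70 bp

The forward primer TAGACTT matches the top strand at positions 9–15, 19–25.
The reverse primer's reverse complement is TCATTTTGG, matching at positions 80–88.
Each forward site pairs with the reverse site to give a product ending at position 88: sizes 80, 70 bp.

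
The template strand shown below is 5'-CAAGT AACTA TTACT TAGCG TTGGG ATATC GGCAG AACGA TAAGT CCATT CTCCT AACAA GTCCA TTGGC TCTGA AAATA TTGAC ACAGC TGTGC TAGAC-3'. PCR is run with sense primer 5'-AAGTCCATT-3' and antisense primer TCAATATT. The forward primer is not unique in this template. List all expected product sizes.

The forward primer AAGTCCATT matches the top strand at positions 42–50, 59–67.
The reverse primer's reverse complement is AATATTGA, matching at positions 77–84.
Each forward site pairs with the reverse site to give a product ending at position 84: sizes 43, 26 bp.

43 bp, 26 bp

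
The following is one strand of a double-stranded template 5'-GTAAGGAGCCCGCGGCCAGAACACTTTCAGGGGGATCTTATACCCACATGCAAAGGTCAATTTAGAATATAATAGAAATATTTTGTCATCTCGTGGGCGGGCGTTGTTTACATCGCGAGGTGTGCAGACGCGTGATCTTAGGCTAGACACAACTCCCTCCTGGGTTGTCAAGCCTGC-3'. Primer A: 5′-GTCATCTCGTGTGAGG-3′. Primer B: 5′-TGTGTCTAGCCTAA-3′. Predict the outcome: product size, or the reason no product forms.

Primer A (GTCATCTCGTGTGAGG) does not match the top strand, and its reverse complement CCTCACACGAGATGAC does not match either.
With no annealing site for primer A, no amplification occurs.

No product — primer A has no binding site in the template.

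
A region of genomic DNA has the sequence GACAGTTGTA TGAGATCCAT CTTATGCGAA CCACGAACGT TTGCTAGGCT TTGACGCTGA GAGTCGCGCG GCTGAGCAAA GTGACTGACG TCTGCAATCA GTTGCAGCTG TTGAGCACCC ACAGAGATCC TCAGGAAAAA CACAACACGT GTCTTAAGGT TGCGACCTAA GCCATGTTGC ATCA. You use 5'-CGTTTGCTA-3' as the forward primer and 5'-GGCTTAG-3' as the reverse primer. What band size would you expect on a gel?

136 bp

The forward primer matches the template at positions 38–46.
Taking the reverse complement of GGCTTAG gives CTAAGCC, found at positions 167–173 on the template; the primer anneals here to the top strand with its 3' end pointing upstream.
Product length = (reverse-primer end) − (forward-primer start) + 1 = 173 − 38 + 1 = 136 bp.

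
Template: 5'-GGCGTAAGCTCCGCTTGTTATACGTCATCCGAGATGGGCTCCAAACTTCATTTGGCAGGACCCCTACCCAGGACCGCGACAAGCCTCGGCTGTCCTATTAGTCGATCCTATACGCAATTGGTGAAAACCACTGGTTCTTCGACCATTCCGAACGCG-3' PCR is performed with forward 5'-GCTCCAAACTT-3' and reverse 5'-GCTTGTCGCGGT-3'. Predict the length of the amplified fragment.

47 bp

Scanning the template, GCTCCAAACTT occurs at positions 38–48; this primer anneals to the bottom strand there with its 3' end pointing downstream.
Reverse complement of the reverse primer: ACCGCGACAAGC. This occurs on the top strand at positions 73–84.
Product length = (reverse-primer end) − (forward-primer start) + 1 = 84 − 38 + 1 = 47 bp.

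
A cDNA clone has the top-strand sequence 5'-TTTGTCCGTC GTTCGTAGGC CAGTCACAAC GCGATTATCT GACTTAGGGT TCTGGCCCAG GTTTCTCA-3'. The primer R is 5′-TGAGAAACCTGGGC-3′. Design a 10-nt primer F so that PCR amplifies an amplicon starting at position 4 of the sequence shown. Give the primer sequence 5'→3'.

5'-GTCCGTCGTT-3'

The reverse primer's reverse complement GCCCAGGTTTCTCA matches the template at positions 55–68; the product starts at position 4.
The forward primer is identical to the top strand over positions 4–13: GTCCGTCGTT.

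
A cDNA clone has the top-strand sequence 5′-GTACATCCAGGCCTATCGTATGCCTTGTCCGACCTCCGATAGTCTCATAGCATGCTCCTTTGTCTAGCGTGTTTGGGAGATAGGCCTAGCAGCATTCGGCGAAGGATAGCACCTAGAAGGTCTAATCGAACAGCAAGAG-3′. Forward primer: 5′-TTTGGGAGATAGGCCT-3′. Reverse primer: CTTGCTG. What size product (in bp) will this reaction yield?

Forward primer TTTGGGAGATAGGCCT is found on the top strand at positions 72–87.
The reverse primer's reverse complement is CAGCAAG, which matches the template at positions 131–137.
Product length = (reverse-primer end) − (forward-primer start) + 1 = 137 − 72 + 1 = 66 bp.

66 bp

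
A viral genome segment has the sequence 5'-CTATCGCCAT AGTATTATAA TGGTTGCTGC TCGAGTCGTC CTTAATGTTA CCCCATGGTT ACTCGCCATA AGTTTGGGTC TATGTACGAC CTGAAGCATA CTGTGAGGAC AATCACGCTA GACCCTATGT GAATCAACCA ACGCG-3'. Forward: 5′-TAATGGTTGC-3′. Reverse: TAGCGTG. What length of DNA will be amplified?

103 bp

Forward primer TAATGGTTGC is found on the top strand at positions 18–27.
The reverse primer's reverse complement is CACGCTA, which matches the template at positions 114–120.
Amplicon spans positions 18–120: 103 bp.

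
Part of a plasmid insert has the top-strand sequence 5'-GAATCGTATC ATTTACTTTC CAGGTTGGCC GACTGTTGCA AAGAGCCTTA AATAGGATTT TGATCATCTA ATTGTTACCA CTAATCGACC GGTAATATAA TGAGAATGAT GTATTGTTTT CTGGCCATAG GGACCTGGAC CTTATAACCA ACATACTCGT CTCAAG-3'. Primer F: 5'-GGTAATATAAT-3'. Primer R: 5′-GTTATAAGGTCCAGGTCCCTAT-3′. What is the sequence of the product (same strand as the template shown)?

Forward primer GGTAATATAAT is found on the top strand at positions 91–101.
The reverse primer's reverse complement is ATAGGGACCTGGACCTTATAAC, which matches the template at positions 127–148.
The product is the template from position 91 through 148 (58 bp).

5'-GGTAATATAATGAGAATGATGTATTGTTTTCTGGCCATAGGGACCTGGACCTTATAAC-3'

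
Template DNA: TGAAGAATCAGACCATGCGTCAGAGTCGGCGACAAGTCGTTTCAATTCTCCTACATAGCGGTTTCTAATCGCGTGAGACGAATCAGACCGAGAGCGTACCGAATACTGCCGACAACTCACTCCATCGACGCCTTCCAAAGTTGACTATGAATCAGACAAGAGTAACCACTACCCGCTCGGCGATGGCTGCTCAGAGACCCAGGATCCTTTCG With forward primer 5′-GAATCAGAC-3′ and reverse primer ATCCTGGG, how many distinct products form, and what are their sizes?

The forward primer GAATCAGAC matches the top strand at positions 5–13, 80–88, 149–157.
The reverse primer's reverse complement is CCCAGGAT, matching at positions 198–205.
Each forward site pairs with the reverse site to give a product ending at position 205: sizes 201, 126, 57 bp.

Three products: 201 bp, 126 bp, 57 bp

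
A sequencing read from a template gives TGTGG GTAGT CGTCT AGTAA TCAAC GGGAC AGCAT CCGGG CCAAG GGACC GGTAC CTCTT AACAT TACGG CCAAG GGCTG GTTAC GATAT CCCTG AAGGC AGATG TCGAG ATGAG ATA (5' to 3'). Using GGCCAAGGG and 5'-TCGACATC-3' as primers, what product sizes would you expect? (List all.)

71 bp, 41 bp

The forward primer GGCCAAGGG matches the top strand at positions 39–47, 69–77.
The reverse primer's reverse complement is GATGTCGA, matching at positions 102–109.
Each forward site pairs with the reverse site to give a product ending at position 109: sizes 71, 41 bp.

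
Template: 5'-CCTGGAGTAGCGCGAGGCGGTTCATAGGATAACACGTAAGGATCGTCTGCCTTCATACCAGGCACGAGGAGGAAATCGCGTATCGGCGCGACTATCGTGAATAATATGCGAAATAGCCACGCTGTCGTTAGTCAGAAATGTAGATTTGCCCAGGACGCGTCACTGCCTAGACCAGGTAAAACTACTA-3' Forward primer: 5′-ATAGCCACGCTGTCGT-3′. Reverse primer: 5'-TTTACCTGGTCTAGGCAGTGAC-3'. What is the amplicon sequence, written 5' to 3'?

5'-ATAGCCACGCTGTCGTTAGTCAGAAATGTAGATTTGCCCAGGACGCGTCACTGCCTAGACCAGGTAAA-3'

Forward primer ATAGCCACGCTGTCGT is found on the top strand at positions 113–128.
Reverse complement of the reverse primer: GTCACTGCCTAGACCAGGTAAA. This occurs on the top strand at positions 159–180.
The product is the template from position 113 through 180 (68 bp).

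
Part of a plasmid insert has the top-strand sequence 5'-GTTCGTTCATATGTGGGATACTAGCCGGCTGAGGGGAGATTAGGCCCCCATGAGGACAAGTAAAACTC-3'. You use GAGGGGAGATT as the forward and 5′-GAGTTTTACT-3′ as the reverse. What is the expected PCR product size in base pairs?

Forward primer GAGGGGAGATT is found on the top strand at positions 31–41.
Taking the reverse complement of GAGTTTTACT gives AGTAAAACTC, found at positions 59–68 on the template; the primer anneals here to the top strand with its 3' end pointing upstream.
Amplicon spans positions 31–68: 38 bp.

38 bp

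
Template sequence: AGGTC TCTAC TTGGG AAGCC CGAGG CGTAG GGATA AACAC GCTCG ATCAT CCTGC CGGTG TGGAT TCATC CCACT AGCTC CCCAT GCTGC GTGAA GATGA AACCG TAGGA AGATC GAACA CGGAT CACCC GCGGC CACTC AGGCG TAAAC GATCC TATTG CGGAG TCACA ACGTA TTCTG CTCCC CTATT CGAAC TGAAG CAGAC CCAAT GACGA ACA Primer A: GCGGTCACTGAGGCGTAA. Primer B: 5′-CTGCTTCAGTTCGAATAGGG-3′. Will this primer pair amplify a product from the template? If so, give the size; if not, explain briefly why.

Primer A (GCGGTCACTGAGGCGTAA) does not match the top strand, and its reverse complement TTACGCCTCAGTGACCGC does not match either.
With no annealing site for primer A, no amplification occurs.

No product — primer A has no binding site in the template.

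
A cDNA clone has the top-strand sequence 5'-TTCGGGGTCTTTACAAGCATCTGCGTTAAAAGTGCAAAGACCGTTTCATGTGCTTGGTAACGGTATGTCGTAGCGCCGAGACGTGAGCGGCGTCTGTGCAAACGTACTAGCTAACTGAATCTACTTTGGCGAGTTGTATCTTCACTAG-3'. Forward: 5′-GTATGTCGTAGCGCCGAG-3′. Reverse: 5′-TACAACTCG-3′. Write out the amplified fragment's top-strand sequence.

5'-GTATGTCGTAGCGCCGAGACGTGAGCGGCGTCTGTGCAAACGTACTAGCTAACTGAATCTACTTTGGCGAGTTGTA-3'

The forward primer matches the template at positions 63–80.
The reverse primer's reverse complement is CGAGTTGTA, which matches the template at positions 130–138.
The product is the template from position 63 through 138 (76 bp).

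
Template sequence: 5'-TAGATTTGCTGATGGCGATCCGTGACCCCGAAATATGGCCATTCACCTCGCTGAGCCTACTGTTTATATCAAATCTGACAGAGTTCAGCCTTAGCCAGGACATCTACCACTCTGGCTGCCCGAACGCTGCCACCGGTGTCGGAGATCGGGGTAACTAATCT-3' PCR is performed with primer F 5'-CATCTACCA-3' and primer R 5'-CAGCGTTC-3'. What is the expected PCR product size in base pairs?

The forward primer matches the template at positions 101–109.
Reverse complement of the reverse primer: GAACGCTG. This occurs on the top strand at positions 122–129.
The product runs from position 101 to position 129, so its length is 129 − 101 + 1 = 29 bp.

29 bp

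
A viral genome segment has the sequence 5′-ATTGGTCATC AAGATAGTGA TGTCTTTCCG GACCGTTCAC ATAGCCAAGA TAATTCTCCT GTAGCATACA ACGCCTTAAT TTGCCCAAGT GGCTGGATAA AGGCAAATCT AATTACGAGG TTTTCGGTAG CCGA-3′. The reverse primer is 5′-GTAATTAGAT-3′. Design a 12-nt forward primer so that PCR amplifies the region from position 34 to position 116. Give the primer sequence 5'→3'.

The reverse primer's reverse complement ATCTAATTAC matches the template at positions 107–116; the product starts at position 34.
The forward primer is identical to the top strand over positions 34–45: CGTTCACATAGC.

5'-CGTTCACATAGC-3'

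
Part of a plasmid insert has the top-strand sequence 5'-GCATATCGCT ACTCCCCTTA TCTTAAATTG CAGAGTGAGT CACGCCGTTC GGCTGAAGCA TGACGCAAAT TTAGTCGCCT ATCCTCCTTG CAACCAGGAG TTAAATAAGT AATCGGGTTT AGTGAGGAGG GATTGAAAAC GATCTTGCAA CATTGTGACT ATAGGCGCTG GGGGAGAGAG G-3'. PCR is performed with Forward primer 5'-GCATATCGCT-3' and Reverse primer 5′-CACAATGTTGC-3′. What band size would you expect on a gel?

157 bp

Forward primer GCATATCGCT is found on the top strand at positions 1–10.
Reverse complement of the reverse primer: GCAACATTGTG. This occurs on the top strand at positions 147–157.
The product runs from position 1 to position 157, so its length is 157 − 1 + 1 = 157 bp.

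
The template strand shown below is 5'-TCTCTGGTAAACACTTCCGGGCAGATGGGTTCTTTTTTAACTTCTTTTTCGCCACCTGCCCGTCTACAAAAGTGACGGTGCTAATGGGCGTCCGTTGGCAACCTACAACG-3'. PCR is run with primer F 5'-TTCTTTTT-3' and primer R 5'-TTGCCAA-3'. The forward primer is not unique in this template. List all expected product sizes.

72 bp, 60 bp

The forward primer TTCTTTTT matches the top strand at positions 30–37, 42–49.
The reverse primer's reverse complement is TTGGCAA, matching at positions 95–101.
Each forward site pairs with the reverse site to give a product ending at position 101: sizes 72, 60 bp.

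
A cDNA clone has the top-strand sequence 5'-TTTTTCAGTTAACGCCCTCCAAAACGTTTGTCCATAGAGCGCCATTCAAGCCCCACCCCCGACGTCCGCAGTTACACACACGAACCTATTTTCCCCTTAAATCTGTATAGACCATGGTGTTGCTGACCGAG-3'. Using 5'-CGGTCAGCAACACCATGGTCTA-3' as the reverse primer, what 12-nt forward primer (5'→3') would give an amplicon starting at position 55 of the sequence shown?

The reverse primer's reverse complement TAGACCATGGTGTTGCTGACCG matches the template at positions 108–129; the product starts at position 55.
The forward primer is identical to the top strand over positions 55–66: ACCCCCGACGTC.

5'-ACCCCCGACGTC-3'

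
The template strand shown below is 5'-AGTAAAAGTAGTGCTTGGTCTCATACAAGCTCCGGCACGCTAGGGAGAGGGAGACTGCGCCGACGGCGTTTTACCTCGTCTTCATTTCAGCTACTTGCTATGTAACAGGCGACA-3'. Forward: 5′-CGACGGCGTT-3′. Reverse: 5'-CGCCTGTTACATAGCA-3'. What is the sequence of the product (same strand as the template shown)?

Scanning the template, CGACGGCGTT occurs at positions 61–70; this primer anneals to the bottom strand there with its 3' end pointing downstream.
Reverse complement of the reverse primer: TGCTATGTAACAGGCG. This occurs on the top strand at positions 96–111.
The product is the template from position 61 through 111 (51 bp).

5'-CGACGGCGTTTTACCTCGTCTTCATTTCAGCTACTTGCTATGTAACAGGCG-3'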